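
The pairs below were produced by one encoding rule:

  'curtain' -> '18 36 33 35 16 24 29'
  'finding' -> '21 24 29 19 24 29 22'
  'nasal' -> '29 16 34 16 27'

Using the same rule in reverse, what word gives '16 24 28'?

aim

c is letter #3 and maps to 18: an offset of 15. The number is (letter's place in the alphabet, a=1) + 15.
Decoding 16 24 28: 16→(16−15)÷1=1=a, 24→(24−15)÷1=9=i, 28→(28−15)÷1=13=m.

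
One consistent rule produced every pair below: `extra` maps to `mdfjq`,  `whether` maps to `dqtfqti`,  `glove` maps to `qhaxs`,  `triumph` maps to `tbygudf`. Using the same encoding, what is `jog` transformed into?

The output letters match the input read backwards, each shifted +12: extra reversed is artxe. Two steps: reverse the string, then apply a Caesar shift of +12.
Applying it to jog: reverse → goj; then shift: g+12=s, o+12=a, j+12=v.

sav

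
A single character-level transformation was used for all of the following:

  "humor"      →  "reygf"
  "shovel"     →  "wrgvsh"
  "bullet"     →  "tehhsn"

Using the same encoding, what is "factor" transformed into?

h(7)→r(17) and u(20)→e(4) fit y≡17x+2 (mod 26); the inverse of 17 mod 26 is 23. Treating letters as 0–25, the rule is x ↦ 17x + 2 (mod 26).
On factor: f(5)→17·5+2≡9=j; a(0)→17·0+2≡2=c; c(2)→17·2+2≡10=k; t(19)→17·19+2≡13=n; o(14)→17·14+2≡6=g; r(17)→17·17+2≡5=f (all mod 26).

jckngf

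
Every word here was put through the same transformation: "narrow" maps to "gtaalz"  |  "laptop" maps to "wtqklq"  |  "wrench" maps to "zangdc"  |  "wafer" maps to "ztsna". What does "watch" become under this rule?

ztkdc

n(13)→g(6) and a(0)→t(19) fit y≡5x+19 (mod 26); the inverse of 5 mod 26 is 21. This is an affine cipher: with a=0,…,z=25, each position x becomes (5x+19) mod 26.
For watch: w(22)→5·22+19≡25=z; a(0)→5·0+19≡19=t; t(19)→5·19+19≡10=k; c(2)→5·2+19≡3=d; h(7)→5·7+19≡2=c (all mod 26).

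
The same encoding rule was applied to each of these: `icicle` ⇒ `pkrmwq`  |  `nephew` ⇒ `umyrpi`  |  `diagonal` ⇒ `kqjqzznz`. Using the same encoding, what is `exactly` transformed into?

In icicle: i→p is +7, c→k is +8, i→r is +9, c→m is +10 — the shift increases by 1 each position. Letter i (0-indexed) is shifted by i+7, so successive shifts are 7, 8, 9, ….
On exactly: e+7=l, x+8=f, a+9=j, c+10=m, t+11=e, l+12=x, y+13=l.

lfjmexl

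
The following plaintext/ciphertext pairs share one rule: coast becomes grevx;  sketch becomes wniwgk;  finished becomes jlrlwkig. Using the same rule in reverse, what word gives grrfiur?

Shifts by position in coast: pos 0: c→g (+4), pos 1: o→r (+3), pos 2: a→e (+4), pos 3: s→v (+3) — repeating every 2. The shifts repeat in a cycle of length 2: positions 0,1,… shift by +4, +3, then the pattern repeats.
Undoing it on grrfiur: g−4=c, r−3=o, r−4=n, f−3=c, i−4=e, u−3=r, r−4=n.

concern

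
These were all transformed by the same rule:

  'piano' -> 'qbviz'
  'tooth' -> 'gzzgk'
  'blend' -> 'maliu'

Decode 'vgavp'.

p(15)→q(16) and i(8)→b(1) fit y≡17x+21 (mod 26); the inverse of 17 mod 26 is 23. Treating letters as 0–25, the rule is x ↦ 17x + 21 (mod 26).
Reversing it on vgavp: v(21)→23·(21−21)≡0=a; g(6)→23·(6−21)≡19=t; a(0)→23·(0−21)≡11=l; v(21)→23·(21−21)≡0=a; p(15)→23·(15−21)≡18=s (all mod 26).

atlas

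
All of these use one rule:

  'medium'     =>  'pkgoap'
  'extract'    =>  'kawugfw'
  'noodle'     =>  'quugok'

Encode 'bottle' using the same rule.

euwwok

Two shifts are in play — +6 for a/e/i/o/u, +3 for every other letter.
Applying it to bottle: b(cons)+3=e, o(vowel)+6=u, t(cons)+3=w, t(cons)+3=w, l(cons)+3=o, e(vowel)+6=k.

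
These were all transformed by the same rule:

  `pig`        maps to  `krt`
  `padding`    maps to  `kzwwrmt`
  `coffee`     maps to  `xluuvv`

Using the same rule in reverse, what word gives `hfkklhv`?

suppose

Each pair mirrors across the alphabet (p↔k, i↔r, g↔t): positions sum to 25. Letters are reflected about the middle of the alphabet (position → 25−position): Atbash.
Decoding hfkklhv: h↔s, f↔u, k↔p, k↔p, l↔o, h↔s, v↔e.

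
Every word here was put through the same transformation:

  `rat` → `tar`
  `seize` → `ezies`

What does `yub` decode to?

buy

The output letters match the input read backwards: rat reversed is tar. The word is simply reversed.
Decoding yub: then reverse → buy.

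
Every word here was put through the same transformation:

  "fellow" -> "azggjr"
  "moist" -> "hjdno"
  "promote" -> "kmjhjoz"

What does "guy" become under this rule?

Compare letters: f→a is +21, e→z is +21, l→g is +21 — a constant shift. It's a constant shift of +21 (ROT21).
Applying it to guy: g+21=b, u+21=p, y+21=t.

bpt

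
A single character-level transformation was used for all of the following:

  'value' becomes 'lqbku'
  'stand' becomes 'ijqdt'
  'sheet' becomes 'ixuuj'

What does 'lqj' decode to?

Compare letters: v→l is +16, a→q is +16, l→b is +16 — a constant shift. This is a Caesar cipher with shift 16.
Reversing it on lqj: l−16=v, q−16=a, j−16=t.

vat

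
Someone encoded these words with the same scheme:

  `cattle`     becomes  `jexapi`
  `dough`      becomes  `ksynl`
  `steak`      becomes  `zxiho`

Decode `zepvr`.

salon

A repeating key of period 3 is used — shifts +7, +4, +4 over and over.
Reversing it on zepvr: z−7=s, e−4=a, p−4=l, v−7=o, r−4=n.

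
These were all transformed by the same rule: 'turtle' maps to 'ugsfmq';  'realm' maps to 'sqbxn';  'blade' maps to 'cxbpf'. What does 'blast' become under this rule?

Shifts by position in turtle: pos 0: t→u (+1), pos 1: u→g (+12), pos 2: r→s (+1), pos 3: t→f (+12) — repeating every 2. It's a Vigenère-style cipher with numeric key [1,12]: position i shifts by key[i mod 2].
Applying it to blast: b+1=c, l+12=x, a+1=b, s+12=e, t+1=u.

cxbeu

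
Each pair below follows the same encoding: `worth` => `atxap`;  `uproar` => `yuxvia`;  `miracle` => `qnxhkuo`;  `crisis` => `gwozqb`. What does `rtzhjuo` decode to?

The shift increases by 1 at each position, starting from +4: 4, 5, 6, ….
Undoing it on rtzhjuo: r−4=n, t−5=o, z−6=t, h−7=a, j−8=b, u−9=l, o−10=e.

notable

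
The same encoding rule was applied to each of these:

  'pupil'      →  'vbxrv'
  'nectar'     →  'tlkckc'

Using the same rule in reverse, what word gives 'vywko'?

In pupil: p→v is +6, u→b is +7, p→x is +8, i→r is +9 — the shift increases by 1 each position. The shift increases by 1 at each position, starting from +6: 6, 7, 8, ….
Undoing it on vywko: v−6=p, y−7=r, w−8=o, k−9=b, o−10=e.

probe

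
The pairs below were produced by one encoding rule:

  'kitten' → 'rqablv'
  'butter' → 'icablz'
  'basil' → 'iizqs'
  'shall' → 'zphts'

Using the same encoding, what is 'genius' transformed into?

nmuqba

Shifts by position in kitten: pos 0: k→r (+7), pos 1: i→q (+8), pos 2: t→a (+7), pos 3: t→b (+8) — repeating every 2. A repeating key of period 2 is used — shifts +7, +8 over and over.
Applying it to genius: g+7=n, e+8=m, n+7=u, i+8=q, u+7=b, s+8=a.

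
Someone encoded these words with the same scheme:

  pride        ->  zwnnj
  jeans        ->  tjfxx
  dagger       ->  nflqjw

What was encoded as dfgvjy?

tablet

Shifts by position in pride: pos 0: p→z (+10), pos 1: r→w (+5), pos 2: i→n (+5), pos 3: d→n (+10), pos 4: e→j (+5) — repeating every 3. A repeating key of period 3 is used — shifts +10, +5, +5 over and over.
Reversing it on dfgvjy: d−10=t, f−5=a, g−5=b, v−10=l, j−5=e, y−5=t.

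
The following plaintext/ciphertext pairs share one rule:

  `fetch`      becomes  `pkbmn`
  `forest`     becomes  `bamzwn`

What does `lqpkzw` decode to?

orchid

The output letters match the input read backwards, each shifted +8: fetch reversed is hctef. Read the word backwards and shift each letter +8.
Reversing it on lqpkzw: shift back: l−8=d, q−8=i, p−8=h, k−8=c, z−8=r, w−8=o → dihcro; then reverse → orchid.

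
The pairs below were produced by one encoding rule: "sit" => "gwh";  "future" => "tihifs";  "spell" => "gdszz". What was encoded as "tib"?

Compare letters: s→g is +14, i→w is +14, t→h is +14 — a constant shift. Each letter is shifted forward by 14 in the alphabet (a Caesar shift of +14).
Undoing it on tib: t−14=f, i−14=u, b−14=n.

fun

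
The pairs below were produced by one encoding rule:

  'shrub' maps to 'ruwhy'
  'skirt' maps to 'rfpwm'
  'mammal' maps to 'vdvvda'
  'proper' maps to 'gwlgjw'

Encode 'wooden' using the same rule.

Treating letters as 0–25, the rule is x ↦ 21x + 3 (mod 26).
For wooden: w(22)→21·22+3≡23=x; o(14)→21·14+3≡11=l; o(14)→21·14+3≡11=l; d(3)→21·3+3≡14=o; e(4)→21·4+3≡9=j; n(13)→21·13+3≡16=q (all mod 26).

xllojq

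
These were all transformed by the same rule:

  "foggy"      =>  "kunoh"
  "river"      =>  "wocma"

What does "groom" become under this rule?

lxvwv

Each letter shifts forward by (position + 5), i.e. 5, 6, 7, … — the shift grows by one for each successive letter.
For groom: g+5=l, r+6=x, o+7=v, o+8=w, m+9=v.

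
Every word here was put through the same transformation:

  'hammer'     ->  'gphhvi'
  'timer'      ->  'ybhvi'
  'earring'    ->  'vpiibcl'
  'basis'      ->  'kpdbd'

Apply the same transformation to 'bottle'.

h(7)→g(6) and a(0)→p(15) fit y≡21x+15 (mod 26); the inverse of 21 mod 26 is 5. Treating letters as 0–25, the rule is x ↦ 21x + 15 (mod 26).
Applying it to bottle: b(1)→21·1+15≡10=k; o(14)→21·14+15≡23=x; t(19)→21·19+15≡24=y; t(19)→21·19+15≡24=y; l(11)→21·11+15≡12=m; e(4)→21·4+15≡21=v (all mod 26).

kxyymv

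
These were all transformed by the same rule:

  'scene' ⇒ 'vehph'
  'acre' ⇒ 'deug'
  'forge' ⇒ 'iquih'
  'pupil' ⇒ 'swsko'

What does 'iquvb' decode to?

forty

A repeating key of period 2 is used — shifts +3, +2 over and over.
Reversing it on iquvb: i−3=f, q−2=o, u−3=r, v−2=t, b−3=y.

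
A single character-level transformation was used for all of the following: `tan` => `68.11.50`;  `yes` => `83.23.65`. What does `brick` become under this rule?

t(#20)→68 and a(#1)→11: differences scale by 3, so n = 3·pos + 8. The formula is n = 3×(alphabet index, a=1) + 8.
Applying it to brick: b=2→14, r=18→62, i=9→35, c=3→17, k=11→41.

14.62.35.17.41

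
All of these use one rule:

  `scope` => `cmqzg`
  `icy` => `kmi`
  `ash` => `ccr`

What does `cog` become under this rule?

The shift depends on letter class: consonant s→c is +10, but vowel o→q is +2. The rule splits by letter class: vowels +2, consonants +10.
On cog: c(cons)+10=m, o(vowel)+2=q, g(cons)+10=q.

mqq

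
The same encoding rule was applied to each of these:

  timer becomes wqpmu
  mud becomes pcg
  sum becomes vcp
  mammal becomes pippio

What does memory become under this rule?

pmpwub

The shift depends on letter class: consonant t→w is +3, but vowel i→q is +8. Vowels shift forward by 8 and consonants shift forward by 3.
On memory: m(cons)+3=p, e(vowel)+8=m, m(cons)+3=p, o(vowel)+8=w, r(cons)+3=u, y(cons)+3=b.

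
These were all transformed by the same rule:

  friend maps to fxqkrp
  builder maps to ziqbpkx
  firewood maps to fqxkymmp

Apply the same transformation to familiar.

fewqbqex

f(5)→f(5) and r(17)→x(23) fit y≡21x+4 (mod 26); the inverse of 21 mod 26 is 5. This is an affine cipher: with a=0,…,z=25, each position x becomes (21x+4) mod 26.
On familiar: f(5)→21·5+4≡5=f; a(0)→21·0+4≡4=e; m(12)→21·12+4≡22=w; i(8)→21·8+4≡16=q; l(11)→21·11+4≡1=b; i(8)→21·8+4≡16=q; a(0)→21·0+4≡4=e; r(17)→21·17+4≡23=x (all mod 26).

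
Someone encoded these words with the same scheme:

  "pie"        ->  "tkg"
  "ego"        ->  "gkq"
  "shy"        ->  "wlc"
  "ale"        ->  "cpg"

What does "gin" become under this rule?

The shift depends on letter class: consonant p→t is +4, but vowel i→k is +2. The rule splits by letter class: vowels +2, consonants +4.
Applying it to gin: g(cons)+4=k, i(vowel)+2=k, n(cons)+4=r.

kkr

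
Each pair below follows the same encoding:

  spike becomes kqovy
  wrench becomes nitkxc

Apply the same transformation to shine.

The output letters match the input read backwards, each shifted +6: spike reversed is ekips. Read the word backwards and shift each letter +6.
Applying it to shine: reverse → enihs; then shift: e+6=k, n+6=t, i+6=o, h+6=n, s+6=y.

ktony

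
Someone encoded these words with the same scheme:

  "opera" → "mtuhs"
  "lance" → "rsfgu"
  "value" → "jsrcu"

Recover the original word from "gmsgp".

coach

o(14)→m(12) and p(15)→t(19) fit y≡7x+18 (mod 26); the inverse of 7 mod 26 is 15. Each letter's alphabet position (a=0..z=25) is mapped through 7·x+18 mod 26 — an affine cipher.
Undoing it on gmsgp: g(6)→15·(6−18)≡2=c; m(12)→15·(12−18)≡14=o; s(18)→15·(18−18)≡0=a; g(6)→15·(6−18)≡2=c; p(15)→15·(15−18)≡7=h (all mod 26).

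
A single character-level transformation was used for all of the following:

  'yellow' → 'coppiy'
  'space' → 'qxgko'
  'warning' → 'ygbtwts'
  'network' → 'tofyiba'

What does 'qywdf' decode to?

swift

Treating letters as 0–25, the rule is x ↦ 15x + 6 (mod 26).
Decoding qywdf: q(16)→7·(16−6)≡18=s; y(24)→7·(24−6)≡22=w; w(22)→7·(22−6)≡8=i; d(3)→7·(3−6)≡5=f; f(5)→7·(5−6)≡19=t (all mod 26).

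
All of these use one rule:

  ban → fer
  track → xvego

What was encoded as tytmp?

It's a constant shift of +4 (ROT4).
Decoding tytmp: t−4=p, y−4=u, t−4=p, m−4=i, p−4=l.

pupil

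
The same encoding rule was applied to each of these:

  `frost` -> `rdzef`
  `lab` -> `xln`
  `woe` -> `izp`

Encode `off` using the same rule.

Two shifts are in play — +11 for a/e/i/o/u, +12 for every other letter.
For off: o(vowel)+11=z, f(cons)+12=r, f(cons)+12=r.

zrr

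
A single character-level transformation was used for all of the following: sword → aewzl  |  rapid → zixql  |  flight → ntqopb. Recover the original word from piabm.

Every letter moves 8 places later in the alphabet, wrapping around z→a.
Decoding piabm: p−8=h, i−8=a, a−8=s, b−8=t, m−8=e.

haste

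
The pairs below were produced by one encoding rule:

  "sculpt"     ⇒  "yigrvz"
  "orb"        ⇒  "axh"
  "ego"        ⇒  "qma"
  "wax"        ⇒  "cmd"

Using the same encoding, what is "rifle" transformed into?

xulrq

The shift depends on letter class: consonant s→y is +6, but vowel u→g is +12. Vowels shift forward by 12 and consonants shift forward by 6.
Applying it to rifle: r(cons)+6=x, i(vowel)+12=u, f(cons)+6=l, l(cons)+6=r, e(vowel)+12=q.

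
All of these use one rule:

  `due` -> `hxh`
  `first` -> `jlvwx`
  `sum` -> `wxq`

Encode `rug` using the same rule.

The shift depends on letter class: consonant d→h is +4, but vowel u→x is +3. Two shifts are in play — +3 for a/e/i/o/u, +4 for every other letter.
For rug: r(cons)+4=v, u(vowel)+3=x, g(cons)+4=k.

vxk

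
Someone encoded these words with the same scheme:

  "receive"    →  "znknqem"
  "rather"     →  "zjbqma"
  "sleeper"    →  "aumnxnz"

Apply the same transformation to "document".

lxkdunvc

Shifts by position in receive: pos 0: r→z (+8), pos 1: e→n (+9), pos 2: c→k (+8), pos 3: e→n (+9) — repeating every 2. It's a Vigenère-style cipher with numeric key [8,9]: position i shifts by key[i mod 2].
On document: d+8=l, o+9=x, c+8=k, u+9=d, m+8=u, e+9=n, n+8=v, t+9=c.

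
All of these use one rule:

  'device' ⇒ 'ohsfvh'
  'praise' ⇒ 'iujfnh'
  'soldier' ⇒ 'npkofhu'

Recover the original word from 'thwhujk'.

Each letter's alphabet position (a=0..z=25) is mapped through 19·x+9 mod 26 — an affine cipher.
Reversing it on thwhujk: t(19)→11·(19−9)≡6=g; h(7)→11·(7−9)≡4=e; w(22)→11·(22−9)≡13=n; h(7)→11·(7−9)≡4=e; u(20)→11·(20−9)≡17=r; j(9)→11·(9−9)≡0=a; k(10)→11·(10−9)≡11=l (all mod 26).

general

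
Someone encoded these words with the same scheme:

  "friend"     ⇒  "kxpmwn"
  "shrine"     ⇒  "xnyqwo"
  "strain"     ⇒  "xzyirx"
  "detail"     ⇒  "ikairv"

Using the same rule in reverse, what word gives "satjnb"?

number

In friend: f→k is +5, r→x is +6, i→p is +7, e→m is +8 — the shift increases by 1 each position. The shift increases by 1 at each position, starting from +5: 5, 6, 7, ….
Decoding satjnb: s−5=n, a−6=u, t−7=m, j−8=b, n−9=e, b−10=r.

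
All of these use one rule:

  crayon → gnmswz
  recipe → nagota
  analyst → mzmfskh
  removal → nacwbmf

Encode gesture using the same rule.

uakhena

c(2)→g(6) and r(17)→n(13) fit y≡23x+12 (mod 26); the inverse of 23 mod 26 is 17. This is an affine cipher: with a=0,…,z=25, each position x becomes (23x+12) mod 26.
Applying it to gesture: g(6)→23·6+12≡20=u; e(4)→23·4+12≡0=a; s(18)→23·18+12≡10=k; t(19)→23·19+12≡7=h; u(20)→23·20+12≡4=e; r(17)→23·17+12≡13=n; e(4)→23·4+12≡0=a (all mod 26).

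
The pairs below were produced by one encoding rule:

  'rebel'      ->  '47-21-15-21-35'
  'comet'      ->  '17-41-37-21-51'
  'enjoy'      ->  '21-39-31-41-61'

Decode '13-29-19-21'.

r(#18)→47 and e(#5)→21: differences scale by 2, so n = 2·pos + 11. Each letter becomes 2×(its alphabet position, a=1..z=26) + 11.
Decoding 13-29-19-21: 13→(13−11)÷2=1=a, 29→(29−11)÷2=9=i, 19→(19−11)÷2=4=d, 21→(21−11)÷2=5=e.

aide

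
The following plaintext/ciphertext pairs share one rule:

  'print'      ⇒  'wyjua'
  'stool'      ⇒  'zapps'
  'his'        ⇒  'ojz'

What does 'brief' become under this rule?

The shift depends on letter class: consonant p→w is +7, but vowel i→j is +1. The rule splits by letter class: vowels +1, consonants +7.
Applying it to brief: b(cons)+7=i, r(cons)+7=y, i(vowel)+1=j, e(vowel)+1=f, f(cons)+7=m.

iyjfm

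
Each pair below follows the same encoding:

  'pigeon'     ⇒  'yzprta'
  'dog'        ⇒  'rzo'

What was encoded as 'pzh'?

woe

The output letters match the input read backwards, each shifted +11: pigeon reversed is noegip. The word is reversed, then every letter is shifted forward by 11.
Reversing it on pzh: shift back: p−11=e, z−11=o, h−11=w → eow; then reverse → woe.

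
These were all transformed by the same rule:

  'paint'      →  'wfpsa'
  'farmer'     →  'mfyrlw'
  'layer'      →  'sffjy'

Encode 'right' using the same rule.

ynnma

Shifts by position in paint: pos 0: p→w (+7), pos 1: a→f (+5), pos 2: i→p (+7), pos 3: n→s (+5) — repeating every 2. A repeating key of period 2 is used — shifts +7, +5 over and over.
For right: r+7=y, i+5=n, g+7=n, h+5=m, t+7=a.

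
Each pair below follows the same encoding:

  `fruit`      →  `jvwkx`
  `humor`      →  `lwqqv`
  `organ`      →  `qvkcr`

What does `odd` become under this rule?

Two shifts are in play — +2 for a/e/i/o/u, +4 for every other letter.
On odd: o(vowel)+2=q, d(cons)+4=h, d(cons)+4=h.

qhh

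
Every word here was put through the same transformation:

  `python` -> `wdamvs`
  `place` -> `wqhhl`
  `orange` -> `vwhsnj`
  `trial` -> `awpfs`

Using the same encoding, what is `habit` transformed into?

ofina

Shifts by position in python: pos 0: p→w (+7), pos 1: y→d (+5), pos 2: t→a (+7), pos 3: h→m (+5) — repeating every 2. The shifts repeat in a cycle of length 2: positions 0,1,… shift by +7, +5, then the pattern repeats.
Applying it to habit: h+7=o, a+5=f, b+7=i, i+5=n, t+7=a.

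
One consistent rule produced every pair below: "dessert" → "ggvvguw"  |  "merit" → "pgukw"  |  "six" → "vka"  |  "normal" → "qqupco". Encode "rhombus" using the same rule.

The rule splits by letter class: vowels +2, consonants +3.
For rhombus: r(cons)+3=u, h(cons)+3=k, o(vowel)+2=q, m(cons)+3=p, b(cons)+3=e, u(vowel)+2=w, s(cons)+3=v.

ukqpewv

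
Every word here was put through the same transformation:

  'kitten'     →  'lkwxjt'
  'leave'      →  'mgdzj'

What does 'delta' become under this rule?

egoxf

The shift increases by 1 at each position, starting from +1: 1, 2, 3, ….
Applying it to delta: d+1=e, e+2=g, l+3=o, t+4=x, a+5=f.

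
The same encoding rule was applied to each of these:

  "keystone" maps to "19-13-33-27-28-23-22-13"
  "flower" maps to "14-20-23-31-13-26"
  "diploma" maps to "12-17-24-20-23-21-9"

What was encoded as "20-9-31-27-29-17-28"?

lawsuit

k is letter #11 and maps to 19: an offset of 8. Each letter is replaced by its alphabet position (a=1..z=26) + 8.
Undoing it on 20-9-31-27-29-17-28: 20→(20−8)÷1=12=l, 9→(9−8)÷1=1=a, 31→(31−8)÷1=23=w, 27→(27−8)÷1=19=s, 29→(29−8)÷1=21=u, 17→(17−8)÷1=9=i, 28→(28−8)÷1=20=t.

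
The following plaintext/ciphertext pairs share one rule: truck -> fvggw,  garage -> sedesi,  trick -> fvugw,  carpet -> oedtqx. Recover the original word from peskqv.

Shifts by position in truck: pos 0: t→f (+12), pos 1: r→v (+4), pos 2: u→g (+12), pos 3: c→g (+4) — repeating every 2. A repeating key of period 2 is used — shifts +12, +4 over and over.
Undoing it on peskqv: p−12=d, e−4=a, s−12=g, k−4=g, q−12=e, v−4=r.

dagger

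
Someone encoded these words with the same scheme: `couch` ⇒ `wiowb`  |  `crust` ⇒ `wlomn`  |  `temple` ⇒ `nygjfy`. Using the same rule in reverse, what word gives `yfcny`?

elite

Compare letters: c→w is +20, o→i is +20, u→o is +20 — a constant shift. Every letter moves 20 places later in the alphabet, wrapping around z→a.
Reversing it on yfcny: y−20=e, f−20=l, c−20=i, n−20=t, y−20=e.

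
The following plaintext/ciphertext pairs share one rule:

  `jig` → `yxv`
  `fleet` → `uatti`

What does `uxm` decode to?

Compare letters: j→y is +15, i→x is +15, g→v is +15 — a constant shift. Each letter is shifted forward by 15 in the alphabet (a Caesar shift of +15).
Reversing it on uxm: u−15=f, x−15=i, m−15=x.

fix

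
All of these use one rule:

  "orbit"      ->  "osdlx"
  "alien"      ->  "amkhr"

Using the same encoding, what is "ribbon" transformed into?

rjdess

Each letter shifts forward by its position index (0, 1, 2, …) — the shift grows by one for each successive letter.
For ribbon: r+0=r, i+1=j, b+2=d, b+3=e, o+4=s, n+5=s.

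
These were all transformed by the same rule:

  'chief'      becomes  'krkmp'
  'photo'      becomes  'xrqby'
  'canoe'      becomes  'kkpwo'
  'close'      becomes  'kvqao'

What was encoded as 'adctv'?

stall

Shifts by position in chief: pos 0: c→k (+8), pos 1: h→r (+10), pos 2: i→k (+2), pos 3: e→m (+8), pos 4: f→p (+10) — repeating every 3. It's a Vigenère-style cipher with numeric key [8,10,2]: position i shifts by key[i mod 3].
Reversing it on adctv: a−8=s, d−10=t, c−2=a, t−8=l, v−10=l.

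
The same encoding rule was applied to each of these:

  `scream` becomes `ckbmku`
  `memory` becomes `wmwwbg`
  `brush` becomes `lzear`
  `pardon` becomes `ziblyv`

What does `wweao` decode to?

Shifts by position in scream: pos 0: s→c (+10), pos 1: c→k (+8), pos 2: r→b (+10), pos 3: e→m (+8) — repeating every 2. The shifts repeat in a cycle of length 2: positions 0,1,… shift by +10, +8, then the pattern repeats.
Undoing it on wweao: w−10=m, w−8=o, e−10=u, a−8=s, o−10=e.

mouse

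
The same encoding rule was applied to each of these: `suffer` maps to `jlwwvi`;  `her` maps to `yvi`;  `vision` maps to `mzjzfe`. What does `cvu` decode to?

Compare letters: s→j is +17, u→l is +17, f→w is +17 — a constant shift. It's a constant shift of +17 (ROT17).
Decoding cvu: c−17=l, v−17=e, u−17=d.

led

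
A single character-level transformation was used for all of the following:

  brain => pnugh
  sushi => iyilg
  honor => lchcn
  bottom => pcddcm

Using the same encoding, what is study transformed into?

idyfe

Each letter's alphabet position (a=0..z=25) is mapped through 21·x+20 mod 26 — an affine cipher.
On study: s(18)→21·18+20≡8=i; t(19)→21·19+20≡3=d; u(20)→21·20+20≡24=y; d(3)→21·3+20≡5=f; y(24)→21·24+20≡4=e (all mod 26).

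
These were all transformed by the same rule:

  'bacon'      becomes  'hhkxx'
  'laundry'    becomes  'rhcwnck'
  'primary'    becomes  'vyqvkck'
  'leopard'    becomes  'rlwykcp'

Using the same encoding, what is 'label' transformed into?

In bacon: b→h is +6, a→h is +7, c→k is +8, o→x is +9 — the shift increases by 1 each position. Each letter shifts forward by (position + 6), i.e. 6, 7, 8, … — the shift grows by one for each successive letter.
On label: l+6=r, a+7=h, b+8=j, e+9=n, l+10=v.

rhjnv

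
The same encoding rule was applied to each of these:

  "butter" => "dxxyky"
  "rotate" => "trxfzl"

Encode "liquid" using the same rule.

Each letter shifts forward by (position + 2), i.e. 2, 3, 4, … — the shift grows by one for each successive letter.
On liquid: l+2=n, i+3=l, q+4=u, u+5=z, i+6=o, d+7=k.

nluzok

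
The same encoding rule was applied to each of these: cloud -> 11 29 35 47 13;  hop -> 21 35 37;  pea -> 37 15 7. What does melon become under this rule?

c(#3)→11 and l(#12)→29: differences scale by 2, so n = 2·pos + 5. The formula is n = 2×(alphabet index, a=1) + 5.
On melon: m=13→31, e=5→15, l=12→29, o=15→35, n=14→33.

31 15 29 35 33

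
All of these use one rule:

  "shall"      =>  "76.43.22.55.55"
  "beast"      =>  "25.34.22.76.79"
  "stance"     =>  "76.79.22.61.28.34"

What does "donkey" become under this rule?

31.64.61.52.34.94

s(#19)→76 and h(#8)→43: differences scale by 3, so n = 3·pos + 19. With a=1..z=26, the number is 3·pos + 19.
Applying it to donkey: d=4→31, o=15→64, n=14→61, k=11→52, e=5→34, y=25→94.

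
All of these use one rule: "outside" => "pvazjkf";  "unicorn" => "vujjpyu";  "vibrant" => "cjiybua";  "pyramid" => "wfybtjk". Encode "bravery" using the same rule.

iybcfyf

The shift depends on letter class: consonant t→a is +7, but vowel o→p is +1. The rule splits by letter class: vowels +1, consonants +7.
For bravery: b(cons)+7=i, r(cons)+7=y, a(vowel)+1=b, v(cons)+7=c, e(vowel)+1=f, r(cons)+7=y, y(cons)+7=f.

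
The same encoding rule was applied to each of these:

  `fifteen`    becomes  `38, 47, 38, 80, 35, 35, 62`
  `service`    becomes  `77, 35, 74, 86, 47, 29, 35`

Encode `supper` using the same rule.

f(#6)→38 and i(#9)→47: differences scale by 3, so n = 3·pos + 20. The formula is n = 3×(alphabet index, a=1) + 20.
Applying it to supper: s=19→77, u=21→83, p=16→68, p=16→68, e=5→35, r=18→74.

77, 83, 68, 68, 35, 74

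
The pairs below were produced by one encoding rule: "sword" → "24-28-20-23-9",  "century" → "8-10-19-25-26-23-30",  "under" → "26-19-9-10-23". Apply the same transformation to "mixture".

18-14-29-25-26-23-10

Letters become their 1-based position plus 5 (so a→6, b→7, …).
Applying it to mixture: m=13→18, i=9→14, x=24→29, t=20→25, u=21→26, r=18→23, e=5→10.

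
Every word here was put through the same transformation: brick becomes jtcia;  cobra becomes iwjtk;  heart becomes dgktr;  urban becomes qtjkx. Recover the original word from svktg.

b(1)→j(9) and r(17)→t(19) fit y≡25x+10 (mod 26); the inverse of 25 mod 26 is 25. Treating letters as 0–25, the rule is x ↦ 25x + 10 (mod 26).
Reversing it on svktg: s(18)→25·(18−10)≡18=s; v(21)→25·(21−10)≡15=p; k(10)→25·(10−10)≡0=a; t(19)→25·(19−10)≡17=r; g(6)→25·(6−10)≡4=e (all mod 26).

spare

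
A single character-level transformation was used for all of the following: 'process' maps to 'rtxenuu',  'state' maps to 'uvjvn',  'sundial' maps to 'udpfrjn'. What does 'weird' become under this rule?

The shift depends on letter class: consonant p→r is +2, but vowel o→x is +9. Two shifts are in play — +9 for a/e/i/o/u, +2 for every other letter.
On weird: w(cons)+2=y, e(vowel)+9=n, i(vowel)+9=r, r(cons)+2=t, d(cons)+2=f.

ynrtf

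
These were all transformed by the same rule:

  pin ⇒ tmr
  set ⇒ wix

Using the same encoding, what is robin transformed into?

vsfmr

Compare letters: p→t is +4, i→m is +4, n→r is +4 — a constant shift. It's a constant shift of +4 (ROT4).
For robin: r+4=v, o+4=s, b+4=f, i+4=m, n+4=r.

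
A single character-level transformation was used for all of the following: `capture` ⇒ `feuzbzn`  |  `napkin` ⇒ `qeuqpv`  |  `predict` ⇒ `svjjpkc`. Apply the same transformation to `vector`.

Each letter shifts forward by (position + 3), i.e. 3, 4, 5, … — the shift grows by one for each successive letter.
For vector: v+3=y, e+4=i, c+5=h, t+6=z, o+7=v, r+8=z.

yihzvz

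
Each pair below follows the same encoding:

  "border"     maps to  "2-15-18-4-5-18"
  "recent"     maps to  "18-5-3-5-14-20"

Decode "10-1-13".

b is letter #2 and maps to 2: an offset of 0. Letters become their 1-indexed alphabet positions: a=1 … z=26.
Undoing it on 10-1-13: 10=j, 1=a, 13=m.

jam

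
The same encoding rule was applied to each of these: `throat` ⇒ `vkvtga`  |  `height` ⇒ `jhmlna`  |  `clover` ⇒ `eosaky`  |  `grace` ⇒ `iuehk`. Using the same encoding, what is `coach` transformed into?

erehn

In throat: t→v is +2, h→k is +3, r→v is +4, o→t is +5 — the shift increases by 1 each position. The shift increases by 1 at each position, starting from +2: 2, 3, 4, ….
For coach: c+2=e, o+3=r, a+4=e, c+5=h, h+6=n.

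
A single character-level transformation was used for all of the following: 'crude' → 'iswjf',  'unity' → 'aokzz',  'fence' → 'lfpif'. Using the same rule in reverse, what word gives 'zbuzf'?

taste

Shifts by position in crude: pos 0: c→i (+6), pos 1: r→s (+1), pos 2: u→w (+2), pos 3: d→j (+6), pos 4: e→f (+1) — repeating every 3. A repeating key of period 3 is used — shifts +6, +1, +2 over and over.
Reversing it on zbuzf: z−6=t, b−1=a, u−2=s, z−6=t, f−1=e.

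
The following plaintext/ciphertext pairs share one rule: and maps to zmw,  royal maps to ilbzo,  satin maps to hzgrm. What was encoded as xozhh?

class

Each pair mirrors across the alphabet (a↔z, n↔m, d↔w): positions sum to 25. Each letter is replaced by its mirror in the alphabet: a↔z, b↔y, c↔x, and so on (the Atbash cipher).
Reversing it on xozhh: x↔c, o↔l, z↔a, h↔s, h↔s.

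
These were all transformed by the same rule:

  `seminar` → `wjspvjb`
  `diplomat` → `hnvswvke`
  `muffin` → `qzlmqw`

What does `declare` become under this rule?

Letter i (0-indexed) is shifted by i+4, so successive shifts are 4, 5, 6, ….
For declare: d+4=h, e+5=j, c+6=i, l+7=s, a+8=i, r+9=a, e+10=o.

hjisiao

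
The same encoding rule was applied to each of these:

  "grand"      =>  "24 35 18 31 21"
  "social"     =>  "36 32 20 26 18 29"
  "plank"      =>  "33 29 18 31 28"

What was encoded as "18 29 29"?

g is letter #7 and maps to 24: an offset of 17. The number is (letter's place in the alphabet, a=1) + 17.
Undoing it on 18 29 29: 18→(18−17)÷1=1=a, 29→(29−17)÷1=12=l, 29→(29−17)÷1=12=l.

all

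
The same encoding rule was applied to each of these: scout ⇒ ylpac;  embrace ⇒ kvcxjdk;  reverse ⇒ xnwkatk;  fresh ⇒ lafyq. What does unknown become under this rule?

Shifts by position in scout: pos 0: s→y (+6), pos 1: c→l (+9), pos 2: o→p (+1), pos 3: u→a (+6), pos 4: t→c (+9) — repeating every 3. A repeating key of period 3 is used — shifts +6, +9, +1 over and over.
Applying it to unknown: u+6=a, n+9=w, k+1=l, n+6=t, o+9=x, w+1=x, n+6=t.

awltxxt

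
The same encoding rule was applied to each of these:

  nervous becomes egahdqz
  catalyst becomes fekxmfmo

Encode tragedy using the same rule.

kpqsmdf

The output letters match the input read backwards, each shifted +12: nervous reversed is suovren. Read the word backwards and shift each letter +12.
Applying it to tragedy: reverse → ydegart; then shift: y+12=k, d+12=p, e+12=q, g+12=s, a+12=m, r+12=d, t+12=f.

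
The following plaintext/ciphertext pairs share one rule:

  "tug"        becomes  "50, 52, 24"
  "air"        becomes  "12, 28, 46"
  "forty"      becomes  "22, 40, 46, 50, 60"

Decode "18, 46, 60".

dry

t(#20)→50 and u(#21)→52: differences scale by 2, so n = 2·pos + 10. With a=1..z=26, the number is 2·pos + 10.
Decoding 18, 46, 60: 18→(18−10)÷2=4=d, 46→(46−10)÷2=18=r, 60→(60−10)÷2=25=y.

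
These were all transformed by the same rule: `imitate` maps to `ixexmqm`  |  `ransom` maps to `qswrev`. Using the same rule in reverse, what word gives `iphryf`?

The output letters match the input read backwards, each shifted +4: imitate reversed is etatimi. Two steps: reverse the string, then apply a Caesar shift of +4.
Reversing it on iphryf: shift back: i−4=e, p−4=l, h−4=d, r−4=n, y−4=u, f−4=b → eldnub; then reverse → bundle.

bundle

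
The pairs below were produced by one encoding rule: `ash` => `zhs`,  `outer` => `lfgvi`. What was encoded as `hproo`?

skill

Letters are reflected about the middle of the alphabet (position → 25−position): Atbash.
Reversing it on hproo: h↔s, p↔k, r↔i, o↔l, o↔l.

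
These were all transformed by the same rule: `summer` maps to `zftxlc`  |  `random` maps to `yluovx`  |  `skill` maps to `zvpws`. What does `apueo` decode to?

The shifts repeat in a cycle of length 2: positions 0,1,… shift by +7, +11, then the pattern repeats.
Decoding apueo: a−7=t, p−11=e, u−7=n, e−11=t, o−7=h.

tenth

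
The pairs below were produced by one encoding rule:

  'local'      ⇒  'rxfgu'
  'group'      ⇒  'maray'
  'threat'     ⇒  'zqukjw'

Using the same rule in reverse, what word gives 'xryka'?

Shifts by position in local: pos 0: l→r (+6), pos 1: o→x (+9), pos 2: c→f (+3), pos 3: a→g (+6), pos 4: l→u (+9) — repeating every 3. A repeating key of period 3 is used — shifts +6, +9, +3 over and over.
Undoing it on xryka: x−6=r, r−9=i, y−3=v, k−6=e, a−9=r.

river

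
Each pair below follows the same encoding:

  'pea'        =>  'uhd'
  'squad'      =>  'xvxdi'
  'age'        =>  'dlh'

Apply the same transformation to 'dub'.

The rule splits by letter class: vowels +3, consonants +5.
For dub: d(cons)+5=i, u(vowel)+3=x, b(cons)+5=g.

ixg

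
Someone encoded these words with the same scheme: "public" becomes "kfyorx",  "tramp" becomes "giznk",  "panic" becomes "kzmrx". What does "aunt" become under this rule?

Letters are reflected about the middle of the alphabet (position → 25−position): Atbash.
Applying it to aunt: a↔z, u↔f, n↔m, t↔g.

zfmg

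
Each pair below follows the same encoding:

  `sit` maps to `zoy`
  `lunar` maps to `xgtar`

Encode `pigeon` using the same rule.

tukmov

The output letters match the input read backwards, each shifted +6: sit reversed is tis. Read the word backwards and shift each letter +6.
On pigeon: reverse → noegip; then shift: n+6=t, o+6=u, e+6=k, g+6=m, i+6=o, p+6=v.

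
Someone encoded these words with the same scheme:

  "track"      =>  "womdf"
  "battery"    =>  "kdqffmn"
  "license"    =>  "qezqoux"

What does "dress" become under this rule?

eeqdp

Two steps: reverse the string, then apply a Caesar shift of +12.
For dress: reverse → sserd; then shift: s+12=e, s+12=e, e+12=q, r+12=d, d+12=p.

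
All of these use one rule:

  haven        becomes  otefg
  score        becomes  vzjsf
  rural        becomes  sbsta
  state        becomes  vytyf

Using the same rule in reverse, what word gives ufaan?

Treating letters as 0–25, the rule is x ↦ 3x + 19 (mod 26).
Undoing it on ufaan: u(20)→9·(20−19)≡9=j; f(5)→9·(5−19)≡4=e; a(0)→9·(0−19)≡11=l; a(0)→9·(0−19)≡11=l; n(13)→9·(13−19)≡24=y (all mod 26).

jelly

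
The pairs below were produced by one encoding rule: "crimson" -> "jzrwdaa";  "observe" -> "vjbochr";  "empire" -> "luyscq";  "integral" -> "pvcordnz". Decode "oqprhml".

highway

In crimson: c→j is +7, r→z is +8, i→r is +9, m→w is +10 — the shift increases by 1 each position. Letter i (0-indexed) is shifted by i+7, so successive shifts are 7, 8, 9, ….
Decoding oqprhml: o−7=h, q−8=i, p−9=g, r−10=h, h−11=w, m−12=a, l−13=y.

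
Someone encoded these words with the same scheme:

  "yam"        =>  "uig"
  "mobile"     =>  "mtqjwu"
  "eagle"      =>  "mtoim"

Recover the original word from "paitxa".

The output letters match the input read backwards, each shifted +8: yam reversed is may. The word is reversed, then every letter is shifted forward by 8.
Undoing it on paitxa: shift back: p−8=h, a−8=s, i−8=a, t−8=l, x−8=p, a−8=s → hsalps; then reverse → splash.

splash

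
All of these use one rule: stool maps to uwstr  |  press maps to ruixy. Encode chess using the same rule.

ekixy

In stool: s→u is +2, t→w is +3, o→s is +4, o→t is +5 — the shift increases by 1 each position. Each letter shifts forward by (position + 2), i.e. 2, 3, 4, … — the shift grows by one for each successive letter.
On chess: c+2=e, h+3=k, e+4=i, s+5=x, s+6=y.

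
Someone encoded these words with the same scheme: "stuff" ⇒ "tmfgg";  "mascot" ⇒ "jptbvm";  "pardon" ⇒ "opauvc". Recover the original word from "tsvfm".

shout

s(18)→t(19) and t(19)→m(12) fit y≡19x+15 (mod 26); the inverse of 19 mod 26 is 11. Treating letters as 0–25, the rule is x ↦ 19x + 15 (mod 26).
Undoing it on tsvfm: t(19)→11·(19−15)≡18=s; s(18)→11·(18−15)≡7=h; v(21)→11·(21−15)≡14=o; f(5)→11·(5−15)≡20=u; m(12)→11·(12−15)≡19=t (all mod 26).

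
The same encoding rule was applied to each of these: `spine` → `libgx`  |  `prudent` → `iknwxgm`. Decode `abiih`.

hippo

Compare letters: s→l is +19, p→i is +19, i→b is +19 — a constant shift. This is a Caesar cipher with shift 19.
Undoing it on abiih: a−19=h, b−19=i, i−19=p, i−19=p, h−19=o.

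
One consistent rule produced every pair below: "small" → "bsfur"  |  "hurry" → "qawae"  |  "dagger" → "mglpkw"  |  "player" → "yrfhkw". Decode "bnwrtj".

shrine

Shifts by position in small: pos 0: s→b (+9), pos 1: m→s (+6), pos 2: a→f (+5), pos 3: l→u (+9), pos 4: l→r (+6) — repeating every 3. The shifts repeat in a cycle of length 3: positions 0,1,… shift by +9, +6, +5, then the pattern repeats.
Decoding bnwrtj: b−9=s, n−6=h, w−5=r, r−9=i, t−6=n, j−5=e.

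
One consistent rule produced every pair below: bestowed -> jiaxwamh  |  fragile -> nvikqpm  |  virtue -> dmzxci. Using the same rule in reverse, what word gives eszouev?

workman

Shifts by position in bestowed: pos 0: b→j (+8), pos 1: e→i (+4), pos 2: s→a (+8), pos 3: t→x (+4) — repeating every 2. It's a Vigenère-style cipher with numeric key [8,4]: position i shifts by key[i mod 2].
Undoing it on eszouev: e−8=w, s−4=o, z−8=r, o−4=k, u−8=m, e−4=a, v−8=n.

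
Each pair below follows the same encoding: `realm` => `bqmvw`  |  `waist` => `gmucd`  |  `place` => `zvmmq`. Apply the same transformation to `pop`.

zaz

The shift depends on letter class: consonant r→b is +10, but vowel e→q is +12. The rule splits by letter class: vowels +12, consonants +10.
Applying it to pop: p(cons)+10=z, o(vowel)+12=a, p(cons)+10=z.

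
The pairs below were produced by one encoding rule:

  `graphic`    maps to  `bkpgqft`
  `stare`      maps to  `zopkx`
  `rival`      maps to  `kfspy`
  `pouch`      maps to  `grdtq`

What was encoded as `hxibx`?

wedge

g(6)→b(1) and r(17)→k(10) fit y≡15x+15 (mod 26); the inverse of 15 mod 26 is 7. This is an affine cipher: with a=0,…,z=25, each position x becomes (15x+15) mod 26.
Decoding hxibx: h(7)→7·(7−15)≡22=w; x(23)→7·(23−15)≡4=e; i(8)→7·(8−15)≡3=d; b(1)→7·(1−15)≡6=g; x(23)→7·(23−15)≡4=e (all mod 26).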